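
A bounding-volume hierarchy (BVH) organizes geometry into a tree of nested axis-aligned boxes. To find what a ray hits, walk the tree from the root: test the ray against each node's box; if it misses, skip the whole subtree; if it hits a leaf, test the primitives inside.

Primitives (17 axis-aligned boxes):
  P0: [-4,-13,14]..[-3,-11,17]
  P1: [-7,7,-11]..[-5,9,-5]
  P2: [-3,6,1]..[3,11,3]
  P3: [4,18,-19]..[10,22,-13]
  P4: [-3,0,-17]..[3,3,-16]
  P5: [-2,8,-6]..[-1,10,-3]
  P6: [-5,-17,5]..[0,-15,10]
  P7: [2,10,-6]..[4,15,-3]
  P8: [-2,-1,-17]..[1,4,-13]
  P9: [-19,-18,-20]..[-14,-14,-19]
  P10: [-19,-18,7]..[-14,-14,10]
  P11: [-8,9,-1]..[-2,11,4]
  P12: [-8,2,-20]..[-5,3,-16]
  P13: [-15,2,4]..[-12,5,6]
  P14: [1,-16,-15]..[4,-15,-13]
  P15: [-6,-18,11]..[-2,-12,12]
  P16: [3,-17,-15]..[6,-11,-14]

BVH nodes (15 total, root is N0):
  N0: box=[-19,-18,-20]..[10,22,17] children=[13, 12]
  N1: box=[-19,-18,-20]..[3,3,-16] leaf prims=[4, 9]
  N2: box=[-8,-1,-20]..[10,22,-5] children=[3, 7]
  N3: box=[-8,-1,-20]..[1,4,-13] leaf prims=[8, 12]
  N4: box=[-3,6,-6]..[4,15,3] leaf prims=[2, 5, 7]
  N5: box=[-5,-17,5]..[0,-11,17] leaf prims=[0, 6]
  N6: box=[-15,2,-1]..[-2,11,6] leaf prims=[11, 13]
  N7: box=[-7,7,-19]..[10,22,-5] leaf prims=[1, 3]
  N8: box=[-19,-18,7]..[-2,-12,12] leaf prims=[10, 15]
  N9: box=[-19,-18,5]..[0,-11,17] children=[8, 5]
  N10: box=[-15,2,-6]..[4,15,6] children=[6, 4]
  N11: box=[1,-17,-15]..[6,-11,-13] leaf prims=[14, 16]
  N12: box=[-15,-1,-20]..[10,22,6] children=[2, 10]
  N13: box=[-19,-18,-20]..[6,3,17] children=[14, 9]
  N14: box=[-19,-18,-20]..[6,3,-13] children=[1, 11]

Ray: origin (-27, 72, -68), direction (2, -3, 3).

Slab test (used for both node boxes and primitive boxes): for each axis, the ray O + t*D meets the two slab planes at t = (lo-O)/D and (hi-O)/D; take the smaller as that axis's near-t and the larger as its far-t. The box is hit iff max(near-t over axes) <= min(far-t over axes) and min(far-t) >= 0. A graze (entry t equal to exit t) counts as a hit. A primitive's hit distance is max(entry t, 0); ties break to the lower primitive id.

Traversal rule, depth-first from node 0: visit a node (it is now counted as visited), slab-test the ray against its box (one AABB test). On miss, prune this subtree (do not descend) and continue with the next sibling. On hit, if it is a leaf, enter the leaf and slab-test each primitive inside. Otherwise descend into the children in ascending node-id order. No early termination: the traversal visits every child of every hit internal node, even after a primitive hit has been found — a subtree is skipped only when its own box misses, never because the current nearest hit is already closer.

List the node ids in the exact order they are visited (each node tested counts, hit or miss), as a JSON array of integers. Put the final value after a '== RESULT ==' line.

Traverse from the root:
N0 x:[4,37/2] y:[50/3,30] z:[16,85/3] -> hit [50/3,37/2], descend [12, 13]
  N12 x:[6,37/2] y:[50/3,73/3] z:[16,74/3] -> hit [50/3,37/2], descend [2, 10]
    N2 x:[19/2,37/2] y:[50/3,73/3] z:[16,21] -> hit [50/3,37/2], descend [3, 7]
      N3 x:[19/2,14] y:[68/3,73/3] z:[16,55/3] -> miss, prune
      N7 x:[10,37/2] y:[50/3,65/3] z:[49/3,21] -> hit [50/3,37/2] leaf, test {P1(miss), P3@t=50/3}
    N10 x:[6,31/2] y:[19,70/3] z:[62/3,74/3] -> miss, prune
  N13 x:[4,33/2] y:[23,30] z:[16,85/3] -> miss, prune

Visited [0, 12, 2, 3, 7, 10, 13]. Tests: 7 box, 1 leaf. Nearest: P3.

== RESULT ==
[0, 12, 2, 3, 7, 10, 13]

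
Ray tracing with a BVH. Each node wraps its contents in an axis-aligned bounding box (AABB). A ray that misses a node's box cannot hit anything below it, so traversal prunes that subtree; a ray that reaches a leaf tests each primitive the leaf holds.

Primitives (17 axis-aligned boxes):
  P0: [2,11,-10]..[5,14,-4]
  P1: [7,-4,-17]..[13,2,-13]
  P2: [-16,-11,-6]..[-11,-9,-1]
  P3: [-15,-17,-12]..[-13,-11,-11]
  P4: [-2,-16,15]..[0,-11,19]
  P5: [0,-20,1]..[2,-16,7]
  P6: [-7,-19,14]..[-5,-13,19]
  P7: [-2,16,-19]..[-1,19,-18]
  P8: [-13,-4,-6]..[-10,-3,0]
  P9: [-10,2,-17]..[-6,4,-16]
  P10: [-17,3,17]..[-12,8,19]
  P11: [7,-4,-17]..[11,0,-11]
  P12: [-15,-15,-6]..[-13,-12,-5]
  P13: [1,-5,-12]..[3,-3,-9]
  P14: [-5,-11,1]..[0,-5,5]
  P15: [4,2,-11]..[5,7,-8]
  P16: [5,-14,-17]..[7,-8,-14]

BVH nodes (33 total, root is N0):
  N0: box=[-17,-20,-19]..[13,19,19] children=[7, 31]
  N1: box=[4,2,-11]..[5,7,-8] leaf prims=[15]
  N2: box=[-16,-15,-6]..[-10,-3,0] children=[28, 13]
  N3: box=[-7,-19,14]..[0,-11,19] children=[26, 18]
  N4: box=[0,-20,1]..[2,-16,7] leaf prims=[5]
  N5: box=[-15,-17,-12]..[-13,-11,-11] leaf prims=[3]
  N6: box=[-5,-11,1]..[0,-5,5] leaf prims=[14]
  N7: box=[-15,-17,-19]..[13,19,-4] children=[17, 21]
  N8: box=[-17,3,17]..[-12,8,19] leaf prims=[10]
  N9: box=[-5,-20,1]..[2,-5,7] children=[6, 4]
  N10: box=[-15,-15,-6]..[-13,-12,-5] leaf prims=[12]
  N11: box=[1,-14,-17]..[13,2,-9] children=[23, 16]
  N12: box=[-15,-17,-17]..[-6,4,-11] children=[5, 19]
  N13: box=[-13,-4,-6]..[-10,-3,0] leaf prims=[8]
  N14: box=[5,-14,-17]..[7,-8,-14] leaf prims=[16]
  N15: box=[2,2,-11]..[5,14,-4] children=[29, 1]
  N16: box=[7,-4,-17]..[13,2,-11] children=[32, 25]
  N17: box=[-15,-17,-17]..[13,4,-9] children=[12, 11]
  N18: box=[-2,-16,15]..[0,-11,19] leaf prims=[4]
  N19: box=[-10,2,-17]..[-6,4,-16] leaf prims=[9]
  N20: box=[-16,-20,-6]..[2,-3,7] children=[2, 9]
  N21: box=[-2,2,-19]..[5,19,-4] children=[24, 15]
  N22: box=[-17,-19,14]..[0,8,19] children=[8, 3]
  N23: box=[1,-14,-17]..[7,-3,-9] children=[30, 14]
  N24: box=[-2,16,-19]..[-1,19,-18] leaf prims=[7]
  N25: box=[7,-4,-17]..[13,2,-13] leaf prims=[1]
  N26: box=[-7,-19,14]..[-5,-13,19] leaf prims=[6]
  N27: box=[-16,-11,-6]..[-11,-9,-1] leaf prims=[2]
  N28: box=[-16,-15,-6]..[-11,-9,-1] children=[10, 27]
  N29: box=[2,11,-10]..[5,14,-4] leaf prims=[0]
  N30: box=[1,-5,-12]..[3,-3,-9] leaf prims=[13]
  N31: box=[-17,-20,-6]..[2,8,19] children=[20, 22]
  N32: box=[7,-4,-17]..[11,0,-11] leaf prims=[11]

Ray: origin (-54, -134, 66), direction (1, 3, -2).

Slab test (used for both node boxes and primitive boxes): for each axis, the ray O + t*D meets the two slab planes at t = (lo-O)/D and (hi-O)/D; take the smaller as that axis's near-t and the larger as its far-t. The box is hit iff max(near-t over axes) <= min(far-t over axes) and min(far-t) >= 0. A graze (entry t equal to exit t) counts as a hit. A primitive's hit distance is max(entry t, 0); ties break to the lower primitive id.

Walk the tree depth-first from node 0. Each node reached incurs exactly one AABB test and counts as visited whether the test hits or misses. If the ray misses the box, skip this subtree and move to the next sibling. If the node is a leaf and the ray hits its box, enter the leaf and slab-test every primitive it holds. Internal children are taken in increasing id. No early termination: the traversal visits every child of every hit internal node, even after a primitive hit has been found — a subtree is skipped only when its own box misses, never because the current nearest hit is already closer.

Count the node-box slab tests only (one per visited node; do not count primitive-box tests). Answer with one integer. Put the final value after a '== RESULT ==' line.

Walk:
N0 x:[37,67] y:[38,51] z:[47/2,85/2] -> hit [38,85/2], descend [7, 31]
  N7 x:[39,67] y:[39,51] z:[35,85/2] -> hit [39,85/2], descend [17, 21]
    N17 x:[39,67] y:[39,46] z:[75/2,83/2] -> hit [39,83/2], descend [11, 12]
      N11 x:[55,67] y:[40,136/3] z:[75/2,83/2] -> miss, prune
      N12 x:[39,48] y:[39,46] z:[77/2,83/2] -> hit [39,83/2], descend [5, 19]
        N5 x:[39,41] y:[39,41] z:[77/2,39] -> hit [39,39] leaf, test {P3@t=39}
        N19 x:[44,48] y:[136/3,46] z:[41,83/2] -> miss, prune
    N21 x:[52,59] y:[136/3,51] z:[35,85/2] -> miss, prune
  N31 x:[37,56] y:[38,142/3] z:[47/2,36] -> miss, prune

order=[0, 7, 17, 11, 12, 5, 19, 21, 31]  |boxes|=9  |leaves|=1  hit=P3

== RESULT ==
9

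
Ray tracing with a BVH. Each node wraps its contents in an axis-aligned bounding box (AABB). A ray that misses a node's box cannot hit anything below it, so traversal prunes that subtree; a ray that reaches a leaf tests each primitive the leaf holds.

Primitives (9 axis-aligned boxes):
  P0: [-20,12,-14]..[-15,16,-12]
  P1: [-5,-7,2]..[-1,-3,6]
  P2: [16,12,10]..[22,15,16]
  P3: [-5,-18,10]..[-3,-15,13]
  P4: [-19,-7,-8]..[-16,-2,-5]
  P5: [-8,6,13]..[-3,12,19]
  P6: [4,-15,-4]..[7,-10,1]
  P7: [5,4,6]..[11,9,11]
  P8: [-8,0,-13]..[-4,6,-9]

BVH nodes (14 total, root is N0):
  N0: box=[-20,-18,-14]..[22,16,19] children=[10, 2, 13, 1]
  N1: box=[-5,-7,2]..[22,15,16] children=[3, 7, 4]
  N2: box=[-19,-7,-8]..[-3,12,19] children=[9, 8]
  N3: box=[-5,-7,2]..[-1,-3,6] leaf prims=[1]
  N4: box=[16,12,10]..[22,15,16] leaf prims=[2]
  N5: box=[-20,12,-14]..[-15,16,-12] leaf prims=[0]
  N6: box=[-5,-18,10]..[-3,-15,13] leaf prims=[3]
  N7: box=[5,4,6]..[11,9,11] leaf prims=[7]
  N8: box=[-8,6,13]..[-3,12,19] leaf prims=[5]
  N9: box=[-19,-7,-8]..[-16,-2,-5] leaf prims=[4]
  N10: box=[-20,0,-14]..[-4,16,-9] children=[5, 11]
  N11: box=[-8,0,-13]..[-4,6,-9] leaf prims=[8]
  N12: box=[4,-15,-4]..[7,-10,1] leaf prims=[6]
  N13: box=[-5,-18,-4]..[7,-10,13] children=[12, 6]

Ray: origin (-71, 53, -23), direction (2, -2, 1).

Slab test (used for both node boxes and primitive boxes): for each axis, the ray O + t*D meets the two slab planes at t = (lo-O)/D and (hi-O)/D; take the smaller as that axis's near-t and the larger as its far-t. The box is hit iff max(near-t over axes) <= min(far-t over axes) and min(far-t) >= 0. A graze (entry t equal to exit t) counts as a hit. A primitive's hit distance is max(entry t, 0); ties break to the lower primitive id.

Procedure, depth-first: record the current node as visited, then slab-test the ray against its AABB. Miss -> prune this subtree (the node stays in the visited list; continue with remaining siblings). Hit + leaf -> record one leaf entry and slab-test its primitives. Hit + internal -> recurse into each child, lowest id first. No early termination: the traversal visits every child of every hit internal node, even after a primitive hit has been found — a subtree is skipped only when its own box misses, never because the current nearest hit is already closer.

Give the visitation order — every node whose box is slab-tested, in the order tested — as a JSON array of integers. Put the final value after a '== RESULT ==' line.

Trace the traversal:
N0 x:[51/2,93/2] y:[37/2,71/2] z:[9,42] -> hit [51/2,71/2], descend [1, 2, 10, 13]
  N1 x:[33,93/2] y:[19,30] z:[25,39] -> miss, prune
  N2 x:[26,34] y:[41/2,30] z:[15,42] -> hit [26,30], descend [8, 9]
    N8 x:[63/2,34] y:[41/2,47/2] z:[36,42] -> miss, prune
    N9 x:[26,55/2] y:[55/2,30] z:[15,18] -> miss, prune
  N10 x:[51/2,67/2] y:[37/2,53/2] z:[9,14] -> miss, prune
  N13 x:[33,39] y:[63/2,71/2] z:[19,36] -> hit [33,71/2], descend [6, 12]
    N6 x:[33,34] y:[34,71/2] z:[33,36] -> hit [34,34] leaf, test {P3@t=34}
    N12 x:[75/2,39] y:[63/2,34] z:[19,24] -> miss, prune

Visited [0, 1, 2, 8, 9, 10, 13, 6, 12]. Tests: 9 box, 1 leaf. Nearest: P3.

== RESULT ==
[0, 1, 2, 8, 9, 10, 13, 6, 12]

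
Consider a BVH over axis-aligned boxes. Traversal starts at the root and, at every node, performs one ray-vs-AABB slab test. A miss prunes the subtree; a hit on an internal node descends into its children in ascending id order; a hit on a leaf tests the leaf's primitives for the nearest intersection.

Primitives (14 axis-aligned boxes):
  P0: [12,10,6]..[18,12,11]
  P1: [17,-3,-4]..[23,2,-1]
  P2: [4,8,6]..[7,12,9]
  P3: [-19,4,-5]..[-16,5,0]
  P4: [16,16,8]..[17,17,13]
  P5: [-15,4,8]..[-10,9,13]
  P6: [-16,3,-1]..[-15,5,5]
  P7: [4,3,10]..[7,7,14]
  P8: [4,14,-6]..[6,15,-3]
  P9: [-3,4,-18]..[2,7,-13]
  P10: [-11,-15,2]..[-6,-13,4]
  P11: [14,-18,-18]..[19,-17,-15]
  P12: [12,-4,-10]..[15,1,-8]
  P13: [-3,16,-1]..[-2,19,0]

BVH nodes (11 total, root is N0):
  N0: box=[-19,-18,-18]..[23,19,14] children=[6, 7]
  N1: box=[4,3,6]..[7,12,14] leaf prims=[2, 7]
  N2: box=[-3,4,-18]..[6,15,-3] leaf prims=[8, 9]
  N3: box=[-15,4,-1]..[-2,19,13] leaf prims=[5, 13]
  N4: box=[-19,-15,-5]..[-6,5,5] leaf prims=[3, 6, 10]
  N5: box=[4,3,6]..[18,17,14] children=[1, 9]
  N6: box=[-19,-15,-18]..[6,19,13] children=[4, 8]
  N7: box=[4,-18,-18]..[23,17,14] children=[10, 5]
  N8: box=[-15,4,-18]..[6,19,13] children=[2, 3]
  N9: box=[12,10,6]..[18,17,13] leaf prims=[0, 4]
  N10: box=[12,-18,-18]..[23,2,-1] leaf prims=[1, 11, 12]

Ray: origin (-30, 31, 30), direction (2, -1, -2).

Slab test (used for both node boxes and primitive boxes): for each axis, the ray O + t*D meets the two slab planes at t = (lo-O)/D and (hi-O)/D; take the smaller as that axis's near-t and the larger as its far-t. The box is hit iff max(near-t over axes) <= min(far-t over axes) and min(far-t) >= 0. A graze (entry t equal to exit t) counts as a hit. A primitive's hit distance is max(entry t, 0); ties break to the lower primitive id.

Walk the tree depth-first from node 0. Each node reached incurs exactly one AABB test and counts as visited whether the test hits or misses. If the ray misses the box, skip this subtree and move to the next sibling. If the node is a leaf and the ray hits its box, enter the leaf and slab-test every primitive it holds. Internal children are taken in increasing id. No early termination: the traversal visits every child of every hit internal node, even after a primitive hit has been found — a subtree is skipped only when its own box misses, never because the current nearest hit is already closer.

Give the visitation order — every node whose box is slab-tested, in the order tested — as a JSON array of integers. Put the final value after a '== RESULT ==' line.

Traverse from the root:
N0 x:[11/2,53/2] y:[12,49] z:[8,24] -> hit [12,24], descend [6, 7]
  N6 x:[11/2,18] y:[12,46] z:[17/2,24] -> hit [12,18], descend [4, 8]
    N4 x:[11/2,12] y:[26,46] z:[25/2,35/2] -> miss, prune
    N8 x:[15/2,18] y:[12,27] z:[17/2,24] -> hit [12,18], descend [2, 3]
      N2 x:[27/2,18] y:[16,27] z:[33/2,24] -> hit [33/2,18] leaf, test {P8@t=17, P9(miss)}
      N3 x:[15/2,14] y:[12,27] z:[17/2,31/2] -> hit [12,14] leaf, test {P5(miss), P13(miss)}
  N7 x:[17,53/2] y:[14,49] z:[8,24] -> hit [17,24], descend [5, 10]
    N5 x:[17,24] y:[14,28] z:[8,12] -> miss, prune
    N10 x:[21,53/2] y:[29,49] z:[31/2,24] -> miss, prune

Visited [0, 6, 4, 8, 2, 3, 7, 5, 10]. Tests: 9 box, 2 leaf. Nearest: P8.

== RESULT ==
[0, 6, 4, 8, 2, 3, 7, 5, 10]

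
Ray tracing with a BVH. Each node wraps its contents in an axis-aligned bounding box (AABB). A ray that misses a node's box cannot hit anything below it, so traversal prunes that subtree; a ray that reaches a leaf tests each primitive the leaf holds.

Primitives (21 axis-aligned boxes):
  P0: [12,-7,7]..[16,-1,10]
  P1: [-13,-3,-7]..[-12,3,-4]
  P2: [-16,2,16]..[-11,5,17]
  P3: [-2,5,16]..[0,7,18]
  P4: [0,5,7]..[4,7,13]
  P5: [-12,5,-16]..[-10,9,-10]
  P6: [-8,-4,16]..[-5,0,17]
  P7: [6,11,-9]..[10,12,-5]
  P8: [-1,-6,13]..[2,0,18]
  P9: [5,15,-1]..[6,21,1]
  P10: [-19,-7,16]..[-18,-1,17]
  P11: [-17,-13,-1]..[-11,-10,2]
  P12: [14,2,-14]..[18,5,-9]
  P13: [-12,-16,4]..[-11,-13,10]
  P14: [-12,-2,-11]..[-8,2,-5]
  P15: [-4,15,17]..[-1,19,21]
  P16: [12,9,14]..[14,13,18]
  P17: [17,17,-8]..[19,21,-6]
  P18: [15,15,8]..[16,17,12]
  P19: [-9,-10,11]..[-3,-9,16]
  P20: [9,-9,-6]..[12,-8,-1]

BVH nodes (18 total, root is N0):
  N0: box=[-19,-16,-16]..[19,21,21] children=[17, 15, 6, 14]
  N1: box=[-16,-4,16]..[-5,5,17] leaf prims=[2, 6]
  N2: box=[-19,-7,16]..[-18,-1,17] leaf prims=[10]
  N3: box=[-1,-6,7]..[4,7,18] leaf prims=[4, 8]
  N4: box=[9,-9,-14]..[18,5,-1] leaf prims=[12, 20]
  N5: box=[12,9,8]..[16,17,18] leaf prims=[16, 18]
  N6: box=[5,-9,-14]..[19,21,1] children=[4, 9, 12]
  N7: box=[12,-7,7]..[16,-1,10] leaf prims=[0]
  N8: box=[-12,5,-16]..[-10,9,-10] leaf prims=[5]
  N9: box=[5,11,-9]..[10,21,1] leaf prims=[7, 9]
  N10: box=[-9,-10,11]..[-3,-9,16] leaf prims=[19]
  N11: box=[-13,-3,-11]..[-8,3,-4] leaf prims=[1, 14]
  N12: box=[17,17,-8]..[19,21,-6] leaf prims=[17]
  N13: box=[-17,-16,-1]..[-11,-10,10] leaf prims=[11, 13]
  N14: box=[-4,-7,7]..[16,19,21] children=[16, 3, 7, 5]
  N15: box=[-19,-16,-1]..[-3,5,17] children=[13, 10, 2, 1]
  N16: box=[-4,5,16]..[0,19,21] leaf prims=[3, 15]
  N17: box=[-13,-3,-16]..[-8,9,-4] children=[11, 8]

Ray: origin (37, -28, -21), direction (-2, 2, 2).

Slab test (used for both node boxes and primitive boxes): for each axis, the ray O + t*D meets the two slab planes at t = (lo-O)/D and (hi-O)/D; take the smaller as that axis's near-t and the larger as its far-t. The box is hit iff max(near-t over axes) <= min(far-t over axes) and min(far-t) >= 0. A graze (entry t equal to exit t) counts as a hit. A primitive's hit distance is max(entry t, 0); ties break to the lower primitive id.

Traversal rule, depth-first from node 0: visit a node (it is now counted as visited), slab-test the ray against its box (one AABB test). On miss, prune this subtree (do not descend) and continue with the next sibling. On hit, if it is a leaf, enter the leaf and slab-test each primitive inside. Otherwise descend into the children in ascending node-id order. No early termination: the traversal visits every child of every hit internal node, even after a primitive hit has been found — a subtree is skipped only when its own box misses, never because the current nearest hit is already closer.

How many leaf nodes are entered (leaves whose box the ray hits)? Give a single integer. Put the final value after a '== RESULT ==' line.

Traverse from the root:
N0 x:[9,28] y:[6,49/2] z:[5/2,21] -> hit [9,21], descend [6, 14, 15, 17]
  N6 x:[9,16] y:[19/2,49/2] z:[7/2,11] -> hit [19/2,11], descend [4, 9, 12]
    N4 x:[19/2,14] y:[19/2,33/2] z:[7/2,10] -> hit [19/2,10] leaf, test {P12(miss), P20(miss)}
    N9 x:[27/2,16] y:[39/2,49/2] z:[6,11] -> miss, prune
    N12 x:[9,10] y:[45/2,49/2] z:[13/2,15/2] -> miss, prune
  N14 x:[21/2,41/2] y:[21/2,47/2] z:[14,21] -> hit [14,41/2], descend [3, 5, 7, 16]
    N3 x:[33/2,19] y:[11,35/2] z:[14,39/2] -> hit [33/2,35/2] leaf, test {P4@t=33/2, P8(miss)}
    N5 x:[21/2,25/2] y:[37/2,45/2] z:[29/2,39/2] -> miss, prune
    N7 x:[21/2,25/2] y:[21/2,27/2] z:[14,31/2] -> miss, prune
    N16 x:[37/2,41/2] y:[33/2,47/2] z:[37/2,21] -> hit [37/2,41/2] leaf, test {P3(miss), P15(miss)}
  N15 x:[20,28] y:[6,33/2] z:[10,19] -> miss, prune
  N17 x:[45/2,25] y:[25/2,37/2] z:[5/2,17/2] -> miss, prune

12 AABB tests over nodes [0, 6, 4, 9, 12, 14, 3, 5, 7, 16, 15, 17]; 3 leaves entered; closest P4.

== RESULT ==
3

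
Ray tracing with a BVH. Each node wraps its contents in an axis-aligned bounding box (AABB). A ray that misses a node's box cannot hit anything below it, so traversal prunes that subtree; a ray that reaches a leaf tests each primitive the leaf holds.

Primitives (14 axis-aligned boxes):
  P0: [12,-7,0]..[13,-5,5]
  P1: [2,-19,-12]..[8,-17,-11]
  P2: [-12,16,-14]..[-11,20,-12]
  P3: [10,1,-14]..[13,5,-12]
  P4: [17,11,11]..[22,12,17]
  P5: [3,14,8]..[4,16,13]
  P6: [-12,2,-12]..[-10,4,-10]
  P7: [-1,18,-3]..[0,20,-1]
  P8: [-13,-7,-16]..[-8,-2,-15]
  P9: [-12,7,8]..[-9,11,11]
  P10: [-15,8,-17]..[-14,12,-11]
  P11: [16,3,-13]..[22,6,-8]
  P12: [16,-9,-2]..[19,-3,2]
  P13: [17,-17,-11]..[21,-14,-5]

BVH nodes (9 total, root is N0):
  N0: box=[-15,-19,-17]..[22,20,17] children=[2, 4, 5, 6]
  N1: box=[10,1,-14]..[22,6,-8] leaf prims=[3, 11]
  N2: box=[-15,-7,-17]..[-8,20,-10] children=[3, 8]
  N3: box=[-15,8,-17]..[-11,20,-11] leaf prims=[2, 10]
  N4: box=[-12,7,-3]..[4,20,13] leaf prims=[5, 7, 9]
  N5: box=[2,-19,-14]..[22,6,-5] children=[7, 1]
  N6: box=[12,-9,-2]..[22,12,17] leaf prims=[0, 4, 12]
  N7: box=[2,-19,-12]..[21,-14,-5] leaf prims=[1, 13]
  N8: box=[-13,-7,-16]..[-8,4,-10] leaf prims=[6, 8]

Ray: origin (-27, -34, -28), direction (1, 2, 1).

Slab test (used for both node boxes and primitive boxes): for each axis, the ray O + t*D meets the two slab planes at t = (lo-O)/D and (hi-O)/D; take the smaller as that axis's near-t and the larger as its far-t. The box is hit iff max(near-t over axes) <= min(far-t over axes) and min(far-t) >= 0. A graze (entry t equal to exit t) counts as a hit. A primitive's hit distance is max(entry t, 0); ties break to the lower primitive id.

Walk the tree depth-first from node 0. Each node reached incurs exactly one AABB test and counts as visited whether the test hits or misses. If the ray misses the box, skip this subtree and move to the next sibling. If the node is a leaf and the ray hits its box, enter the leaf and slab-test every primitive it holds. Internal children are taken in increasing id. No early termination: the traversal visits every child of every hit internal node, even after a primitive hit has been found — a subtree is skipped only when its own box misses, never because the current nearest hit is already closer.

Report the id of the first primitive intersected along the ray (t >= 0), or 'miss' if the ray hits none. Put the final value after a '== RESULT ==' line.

Traverse from the root:
N0 x:[12,49] y:[15/2,27] z:[11,45] -> hit [12,27], descend [2, 4, 5, 6]
  N2 x:[12,19] y:[27/2,27] z:[11,18] -> hit [27/2,18], descend [3, 8]
    N3 x:[12,16] y:[21,27] z:[11,17] -> miss, prune
    N8 x:[14,19] y:[27/2,19] z:[12,18] -> hit [14,18] leaf, test {P6(miss), P8(miss)}
  N4 x:[15,31] y:[41/2,27] z:[25,41] -> hit [25,27] leaf, test {P5(miss), P7@t=26, P9(miss)}
  N5 x:[29,49] y:[15/2,20] z:[14,23] -> miss, prune
  N6 x:[39,49] y:[25/2,23] z:[26,45] -> miss, prune

Summary -> nodes [0, 2, 3, 8, 4, 5, 6]; box-tests=7; leaf-entries=2; first=P7

== RESULT ==
7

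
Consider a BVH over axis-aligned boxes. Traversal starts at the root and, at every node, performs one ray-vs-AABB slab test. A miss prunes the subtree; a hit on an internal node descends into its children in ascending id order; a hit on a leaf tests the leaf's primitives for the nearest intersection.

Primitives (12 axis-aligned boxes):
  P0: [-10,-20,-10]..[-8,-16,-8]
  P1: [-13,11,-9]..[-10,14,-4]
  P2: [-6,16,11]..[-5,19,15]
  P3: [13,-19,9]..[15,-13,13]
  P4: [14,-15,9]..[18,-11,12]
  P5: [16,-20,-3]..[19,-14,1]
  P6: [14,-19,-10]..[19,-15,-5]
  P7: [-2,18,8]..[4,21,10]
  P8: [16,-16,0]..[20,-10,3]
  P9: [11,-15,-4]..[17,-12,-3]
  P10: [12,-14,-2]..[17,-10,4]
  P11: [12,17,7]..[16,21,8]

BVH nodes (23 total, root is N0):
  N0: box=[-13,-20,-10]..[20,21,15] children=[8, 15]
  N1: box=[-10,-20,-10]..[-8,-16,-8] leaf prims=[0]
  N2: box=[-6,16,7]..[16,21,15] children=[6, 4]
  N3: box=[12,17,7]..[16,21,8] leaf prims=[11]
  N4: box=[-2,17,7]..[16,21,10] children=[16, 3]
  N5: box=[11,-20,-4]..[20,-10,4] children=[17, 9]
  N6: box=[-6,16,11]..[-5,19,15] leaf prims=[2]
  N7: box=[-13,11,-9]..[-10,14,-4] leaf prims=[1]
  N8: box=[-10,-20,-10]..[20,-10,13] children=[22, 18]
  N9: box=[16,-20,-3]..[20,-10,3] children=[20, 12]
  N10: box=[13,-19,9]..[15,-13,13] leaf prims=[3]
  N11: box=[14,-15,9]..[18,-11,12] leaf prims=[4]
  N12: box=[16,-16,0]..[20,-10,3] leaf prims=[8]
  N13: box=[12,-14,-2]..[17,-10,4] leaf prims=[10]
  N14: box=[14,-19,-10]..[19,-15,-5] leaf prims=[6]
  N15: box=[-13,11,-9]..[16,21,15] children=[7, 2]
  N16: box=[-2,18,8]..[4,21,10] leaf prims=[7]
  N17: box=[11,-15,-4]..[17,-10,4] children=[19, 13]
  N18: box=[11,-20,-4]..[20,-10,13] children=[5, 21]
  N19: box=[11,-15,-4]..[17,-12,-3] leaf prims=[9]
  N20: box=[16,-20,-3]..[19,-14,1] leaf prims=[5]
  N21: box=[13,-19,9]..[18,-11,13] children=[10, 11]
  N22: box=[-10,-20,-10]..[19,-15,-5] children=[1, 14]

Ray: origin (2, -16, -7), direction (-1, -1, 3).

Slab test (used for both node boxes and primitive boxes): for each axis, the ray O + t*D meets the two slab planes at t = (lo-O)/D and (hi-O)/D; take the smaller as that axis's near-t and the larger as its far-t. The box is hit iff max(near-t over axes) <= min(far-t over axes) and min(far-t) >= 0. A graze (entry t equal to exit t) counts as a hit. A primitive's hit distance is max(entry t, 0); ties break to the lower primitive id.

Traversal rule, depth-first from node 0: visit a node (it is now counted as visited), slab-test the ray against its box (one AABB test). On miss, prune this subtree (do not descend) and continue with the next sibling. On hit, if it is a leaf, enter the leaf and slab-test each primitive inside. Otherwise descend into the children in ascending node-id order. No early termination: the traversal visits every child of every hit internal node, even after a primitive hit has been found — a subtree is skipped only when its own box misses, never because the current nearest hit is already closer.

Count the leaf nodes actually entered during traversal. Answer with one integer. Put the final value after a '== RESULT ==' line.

Traverse from the root:
N0 x:[-18,15] y:[-37,4] z:[-1,22/3] -> hit [-1,4], descend [8, 15]
  N8 x:[-18,12] y:[-6,4] z:[-1,20/3] -> hit [-1,4], descend [18, 22]
    N18 x:[-18,-9] y:[-6,4] z:[1,20/3] -> miss, prune
    N22 x:[-17,12] y:[-1,4] z:[-1,2/3] -> hit [-1,2/3], descend [1, 14]
      N1 x:[10,12] y:[0,4] z:[-1,-1/3] -> miss, prune
      N14 x:[-17,-12] y:[-1,3] z:[-1,2/3] -> miss, prune
  N15 x:[-14,15] y:[-37,-27] z:[-2/3,22/3] -> miss, prune

order=[0, 8, 18, 22, 1, 14, 15]  |boxes|=7  |leaves|=0  hit=miss

== RESULT ==
0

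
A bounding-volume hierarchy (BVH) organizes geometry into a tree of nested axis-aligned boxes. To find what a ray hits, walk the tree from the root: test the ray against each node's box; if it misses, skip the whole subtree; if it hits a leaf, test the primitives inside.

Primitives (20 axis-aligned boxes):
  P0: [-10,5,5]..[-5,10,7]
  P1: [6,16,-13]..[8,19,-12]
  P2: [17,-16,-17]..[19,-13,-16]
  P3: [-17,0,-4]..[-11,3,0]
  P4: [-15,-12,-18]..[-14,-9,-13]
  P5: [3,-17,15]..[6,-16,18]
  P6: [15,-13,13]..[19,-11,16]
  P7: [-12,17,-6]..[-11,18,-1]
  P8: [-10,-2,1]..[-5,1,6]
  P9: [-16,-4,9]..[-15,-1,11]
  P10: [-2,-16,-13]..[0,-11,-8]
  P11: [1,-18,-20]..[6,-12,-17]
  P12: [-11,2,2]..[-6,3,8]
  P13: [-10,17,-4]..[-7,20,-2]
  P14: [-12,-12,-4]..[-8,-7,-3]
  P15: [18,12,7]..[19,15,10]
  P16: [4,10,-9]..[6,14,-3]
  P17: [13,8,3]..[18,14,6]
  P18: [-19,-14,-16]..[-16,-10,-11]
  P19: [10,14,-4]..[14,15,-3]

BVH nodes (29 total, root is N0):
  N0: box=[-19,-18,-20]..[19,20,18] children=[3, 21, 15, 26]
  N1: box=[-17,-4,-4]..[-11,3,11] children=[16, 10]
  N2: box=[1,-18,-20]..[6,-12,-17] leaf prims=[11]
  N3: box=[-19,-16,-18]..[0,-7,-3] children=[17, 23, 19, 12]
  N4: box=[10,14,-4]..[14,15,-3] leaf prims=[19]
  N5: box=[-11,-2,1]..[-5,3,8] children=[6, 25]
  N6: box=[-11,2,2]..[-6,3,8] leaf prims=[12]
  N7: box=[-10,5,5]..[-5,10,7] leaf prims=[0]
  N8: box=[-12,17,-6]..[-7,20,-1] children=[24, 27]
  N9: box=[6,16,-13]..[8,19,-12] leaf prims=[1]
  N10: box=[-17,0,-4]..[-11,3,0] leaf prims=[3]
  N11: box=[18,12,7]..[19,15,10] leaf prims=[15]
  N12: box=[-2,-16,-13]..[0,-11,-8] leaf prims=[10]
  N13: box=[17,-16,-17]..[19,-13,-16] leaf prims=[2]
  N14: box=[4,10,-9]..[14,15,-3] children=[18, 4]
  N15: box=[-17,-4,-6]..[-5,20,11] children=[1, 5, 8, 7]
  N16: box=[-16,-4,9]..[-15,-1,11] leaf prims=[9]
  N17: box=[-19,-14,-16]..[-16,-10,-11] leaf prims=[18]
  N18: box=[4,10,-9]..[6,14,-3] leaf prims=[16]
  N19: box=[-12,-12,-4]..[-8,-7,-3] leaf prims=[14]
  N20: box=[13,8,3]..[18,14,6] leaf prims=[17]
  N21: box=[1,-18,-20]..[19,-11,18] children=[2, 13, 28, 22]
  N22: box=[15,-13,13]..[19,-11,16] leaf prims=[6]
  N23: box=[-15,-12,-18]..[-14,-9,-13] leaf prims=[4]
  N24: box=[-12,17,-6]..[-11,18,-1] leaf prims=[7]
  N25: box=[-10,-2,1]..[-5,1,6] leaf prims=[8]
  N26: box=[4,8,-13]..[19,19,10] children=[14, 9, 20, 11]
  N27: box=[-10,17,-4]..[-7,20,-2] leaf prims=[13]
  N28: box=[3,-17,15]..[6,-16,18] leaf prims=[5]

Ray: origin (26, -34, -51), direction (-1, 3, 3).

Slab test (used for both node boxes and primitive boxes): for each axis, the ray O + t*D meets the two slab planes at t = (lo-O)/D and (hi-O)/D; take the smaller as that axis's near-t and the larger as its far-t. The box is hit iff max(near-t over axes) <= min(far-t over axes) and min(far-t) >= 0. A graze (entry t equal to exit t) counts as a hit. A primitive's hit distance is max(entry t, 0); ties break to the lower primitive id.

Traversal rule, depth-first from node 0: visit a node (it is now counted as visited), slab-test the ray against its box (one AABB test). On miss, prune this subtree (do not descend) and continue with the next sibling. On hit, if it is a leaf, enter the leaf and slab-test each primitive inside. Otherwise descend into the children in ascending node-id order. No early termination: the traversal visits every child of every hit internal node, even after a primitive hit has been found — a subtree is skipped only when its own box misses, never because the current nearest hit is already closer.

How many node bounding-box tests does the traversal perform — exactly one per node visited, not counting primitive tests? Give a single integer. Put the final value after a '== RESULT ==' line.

Walk:
N0 x:[7,45] y:[16/3,18] z:[31/3,23] -> hit [31/3,18], descend [3, 15, 21, 26]
  N3 x:[26,45] y:[6,9] z:[11,16] -> miss, prune
  N15 x:[31,43] y:[10,18] z:[15,62/3] -> miss, prune
  N21 x:[7,25] y:[16/3,23/3] z:[31/3,23] -> miss, prune
  N26 x:[7,22] y:[14,53/3] z:[38/3,61/3] -> hit [14,53/3], descend [9, 11, 14, 20]
    N9 x:[18,20] y:[50/3,53/3] z:[38/3,13] -> miss, prune
    N11 x:[7,8] y:[46/3,49/3] z:[58/3,61/3] -> miss, prune
    N14 x:[12,22] y:[44/3,49/3] z:[14,16] -> hit [44/3,16], descend [4, 18]
      N4 x:[12,16] y:[16,49/3] z:[47/3,16] -> hit [16,16] leaf, test {P19@t=16}
      N18 x:[20,22] y:[44/3,16] z:[14,16] -> miss, prune
    N20 x:[8,13] y:[14,16] z:[18,19] -> miss, prune

Visited [0, 3, 15, 21, 26, 9, 11, 14, 4, 18, 20]. Tests: 11 box, 1 leaf. Nearest: P19.

== RESULT ==
11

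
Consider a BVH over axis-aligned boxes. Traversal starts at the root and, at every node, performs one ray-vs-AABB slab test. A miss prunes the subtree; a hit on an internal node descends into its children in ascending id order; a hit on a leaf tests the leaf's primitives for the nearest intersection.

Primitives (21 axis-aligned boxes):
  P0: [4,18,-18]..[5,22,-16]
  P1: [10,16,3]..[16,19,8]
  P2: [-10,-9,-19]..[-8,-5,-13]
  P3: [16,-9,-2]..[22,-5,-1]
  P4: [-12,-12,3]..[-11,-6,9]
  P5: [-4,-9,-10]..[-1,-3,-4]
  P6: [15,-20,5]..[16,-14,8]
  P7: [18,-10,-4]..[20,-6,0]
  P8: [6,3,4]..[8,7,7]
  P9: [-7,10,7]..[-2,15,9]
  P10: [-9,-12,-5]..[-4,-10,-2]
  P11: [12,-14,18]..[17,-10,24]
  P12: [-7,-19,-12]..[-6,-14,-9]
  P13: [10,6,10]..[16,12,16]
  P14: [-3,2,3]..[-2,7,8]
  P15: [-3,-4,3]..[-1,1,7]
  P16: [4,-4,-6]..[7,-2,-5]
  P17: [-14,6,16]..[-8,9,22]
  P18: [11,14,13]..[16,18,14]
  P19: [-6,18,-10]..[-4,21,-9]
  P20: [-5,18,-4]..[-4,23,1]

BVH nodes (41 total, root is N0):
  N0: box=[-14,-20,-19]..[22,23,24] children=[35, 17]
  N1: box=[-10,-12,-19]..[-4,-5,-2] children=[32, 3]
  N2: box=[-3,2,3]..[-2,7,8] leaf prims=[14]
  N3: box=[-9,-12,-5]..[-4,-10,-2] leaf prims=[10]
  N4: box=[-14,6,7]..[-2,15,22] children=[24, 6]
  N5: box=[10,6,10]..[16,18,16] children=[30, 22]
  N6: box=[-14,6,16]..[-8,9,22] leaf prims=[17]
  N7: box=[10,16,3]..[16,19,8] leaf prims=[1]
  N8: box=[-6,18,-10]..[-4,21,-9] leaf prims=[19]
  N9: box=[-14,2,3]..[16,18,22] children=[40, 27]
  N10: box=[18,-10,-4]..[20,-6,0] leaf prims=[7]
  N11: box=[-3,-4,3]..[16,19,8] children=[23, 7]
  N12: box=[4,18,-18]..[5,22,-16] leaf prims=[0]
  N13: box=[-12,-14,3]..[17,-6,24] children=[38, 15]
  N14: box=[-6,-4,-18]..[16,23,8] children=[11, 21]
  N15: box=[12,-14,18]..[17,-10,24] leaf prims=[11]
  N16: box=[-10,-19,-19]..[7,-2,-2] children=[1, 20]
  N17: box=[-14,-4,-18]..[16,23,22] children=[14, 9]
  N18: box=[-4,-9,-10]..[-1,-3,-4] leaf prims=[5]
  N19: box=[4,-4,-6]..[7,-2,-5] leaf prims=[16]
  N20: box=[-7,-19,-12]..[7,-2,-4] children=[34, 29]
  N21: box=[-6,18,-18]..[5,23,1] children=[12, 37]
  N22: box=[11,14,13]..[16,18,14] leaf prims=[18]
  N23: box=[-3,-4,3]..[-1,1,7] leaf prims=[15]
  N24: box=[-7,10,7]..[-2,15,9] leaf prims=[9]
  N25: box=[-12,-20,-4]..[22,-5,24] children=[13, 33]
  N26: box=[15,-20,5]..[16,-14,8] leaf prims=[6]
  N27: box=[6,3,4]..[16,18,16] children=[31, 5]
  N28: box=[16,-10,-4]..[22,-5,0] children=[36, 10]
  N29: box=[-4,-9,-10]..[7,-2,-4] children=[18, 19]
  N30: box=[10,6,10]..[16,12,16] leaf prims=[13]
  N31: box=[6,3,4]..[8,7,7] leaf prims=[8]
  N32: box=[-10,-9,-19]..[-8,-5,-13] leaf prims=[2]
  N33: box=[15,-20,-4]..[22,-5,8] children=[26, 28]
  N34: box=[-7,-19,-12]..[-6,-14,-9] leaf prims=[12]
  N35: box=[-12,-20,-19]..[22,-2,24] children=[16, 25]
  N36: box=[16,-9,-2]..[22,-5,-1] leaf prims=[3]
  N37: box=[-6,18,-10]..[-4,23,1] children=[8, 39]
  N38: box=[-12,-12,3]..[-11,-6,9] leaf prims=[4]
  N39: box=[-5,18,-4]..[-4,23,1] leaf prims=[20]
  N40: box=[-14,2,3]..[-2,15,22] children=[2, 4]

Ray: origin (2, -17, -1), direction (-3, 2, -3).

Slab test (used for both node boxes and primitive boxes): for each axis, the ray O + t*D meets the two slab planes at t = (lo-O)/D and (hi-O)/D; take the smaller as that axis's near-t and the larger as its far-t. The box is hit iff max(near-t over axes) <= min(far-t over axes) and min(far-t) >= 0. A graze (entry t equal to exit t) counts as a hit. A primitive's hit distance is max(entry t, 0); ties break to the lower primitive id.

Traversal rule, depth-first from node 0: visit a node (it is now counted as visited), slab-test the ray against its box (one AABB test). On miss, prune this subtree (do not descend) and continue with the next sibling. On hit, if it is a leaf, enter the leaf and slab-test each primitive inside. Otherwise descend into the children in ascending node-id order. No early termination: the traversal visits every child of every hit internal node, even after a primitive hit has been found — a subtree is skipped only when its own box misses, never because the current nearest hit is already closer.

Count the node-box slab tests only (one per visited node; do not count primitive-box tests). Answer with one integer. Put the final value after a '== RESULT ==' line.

Walk:
N0 x:[-20/3,16/3] y:[-3/2,20] z:[-25/3,6] -> hit [-3/2,16/3], descend [17, 35]
  N17 x:[-14/3,16/3] y:[13/2,20] z:[-23/3,17/3] -> miss, prune
  N35 x:[-20/3,14/3] y:[-3/2,15/2] z:[-25/3,6] -> hit [-3/2,14/3], descend [16, 25]
    N16 x:[-5/3,4] y:[-1,15/2] z:[1/3,6] -> hit [1/3,4], descend [1, 20]
      N1 x:[2,4] y:[5/2,6] z:[1/3,6] -> hit [5/2,4], descend [3, 32]
        N3 x:[2,11/3] y:[5/2,7/2] z:[1/3,4/3] -> miss, prune
        N32 x:[10/3,4] y:[4,6] z:[4,6] -> hit [4,4] leaf, test {P2@t=4}
      N20 x:[-5/3,3] y:[-1,15/2] z:[1,11/3] -> hit [1,3], descend [29, 34]
        N29 x:[-5/3,2] y:[4,15/2] z:[1,3] -> miss, prune
        N34 x:[8/3,3] y:[-1,3/2] z:[8/3,11/3] -> miss, prune
    N25 x:[-20/3,14/3] y:[-3/2,6] z:[-25/3,1] -> hit [-3/2,1], descend [13, 33]
      N13 x:[-5,14/3] y:[3/2,11/2] z:[-25/3,-4/3] -> miss, prune
      N33 x:[-20/3,-13/3] y:[-3/2,6] z:[-3,1] -> miss, prune

13 AABB tests over nodes [0, 17, 35, 16, 1, 3, 32, 20, 29, 34, 25, 13, 33]; 1 leaf entered; closest P2.

== RESULT ==
13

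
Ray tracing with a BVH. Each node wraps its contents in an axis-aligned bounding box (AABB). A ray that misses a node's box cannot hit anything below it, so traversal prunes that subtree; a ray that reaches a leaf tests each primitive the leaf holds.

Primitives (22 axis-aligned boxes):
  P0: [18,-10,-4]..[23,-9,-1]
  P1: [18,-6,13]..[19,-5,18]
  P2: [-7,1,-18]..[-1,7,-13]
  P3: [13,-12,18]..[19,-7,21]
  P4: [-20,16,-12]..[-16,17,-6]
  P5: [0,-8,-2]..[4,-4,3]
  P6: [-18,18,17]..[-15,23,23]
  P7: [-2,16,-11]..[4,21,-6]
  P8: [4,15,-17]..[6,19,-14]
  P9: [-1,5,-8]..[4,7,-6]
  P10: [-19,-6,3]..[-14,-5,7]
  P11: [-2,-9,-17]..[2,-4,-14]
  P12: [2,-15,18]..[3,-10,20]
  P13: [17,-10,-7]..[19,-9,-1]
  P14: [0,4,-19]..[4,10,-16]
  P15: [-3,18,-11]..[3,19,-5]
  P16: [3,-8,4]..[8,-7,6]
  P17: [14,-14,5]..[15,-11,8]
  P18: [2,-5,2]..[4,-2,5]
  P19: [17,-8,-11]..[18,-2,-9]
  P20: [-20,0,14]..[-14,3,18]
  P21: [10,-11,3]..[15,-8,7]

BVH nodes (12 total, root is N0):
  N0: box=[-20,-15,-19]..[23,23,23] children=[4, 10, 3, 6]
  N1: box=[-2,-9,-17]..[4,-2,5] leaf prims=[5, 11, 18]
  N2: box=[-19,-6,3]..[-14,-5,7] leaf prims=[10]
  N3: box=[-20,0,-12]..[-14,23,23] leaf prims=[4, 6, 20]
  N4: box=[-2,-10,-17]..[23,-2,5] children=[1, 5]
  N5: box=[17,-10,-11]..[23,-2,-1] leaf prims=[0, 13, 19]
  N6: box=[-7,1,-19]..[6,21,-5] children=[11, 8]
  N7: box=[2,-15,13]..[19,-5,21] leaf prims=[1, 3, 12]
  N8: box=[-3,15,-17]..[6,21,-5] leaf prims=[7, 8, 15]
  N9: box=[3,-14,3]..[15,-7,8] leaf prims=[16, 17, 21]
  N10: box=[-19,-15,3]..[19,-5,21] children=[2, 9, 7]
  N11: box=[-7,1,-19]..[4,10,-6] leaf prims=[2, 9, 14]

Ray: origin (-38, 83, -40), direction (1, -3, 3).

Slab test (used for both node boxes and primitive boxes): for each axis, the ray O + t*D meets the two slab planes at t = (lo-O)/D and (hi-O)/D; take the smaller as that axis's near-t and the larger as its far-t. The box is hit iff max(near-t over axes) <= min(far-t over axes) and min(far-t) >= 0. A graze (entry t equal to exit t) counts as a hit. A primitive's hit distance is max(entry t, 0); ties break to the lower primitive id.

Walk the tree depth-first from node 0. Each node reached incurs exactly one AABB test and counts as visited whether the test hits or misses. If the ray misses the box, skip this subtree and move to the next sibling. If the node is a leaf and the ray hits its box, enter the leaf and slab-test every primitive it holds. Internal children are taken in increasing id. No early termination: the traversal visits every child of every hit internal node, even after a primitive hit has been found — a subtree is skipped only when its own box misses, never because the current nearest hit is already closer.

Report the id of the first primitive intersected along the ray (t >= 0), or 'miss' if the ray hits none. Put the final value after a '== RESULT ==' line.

Traverse from the root:
N0 x:[18,61] y:[20,98/3] z:[7,21] -> hit [20,21], descend [3, 4, 6, 10]
  N3 x:[18,24] y:[20,83/3] z:[28/3,21] -> hit [20,21] leaf, test {P4(miss), P6@t=20, P20(miss)}
  N4 x:[36,61] y:[85/3,31] z:[23/3,15] -> miss, prune
  N6 x:[31,44] y:[62/3,82/3] z:[7,35/3] -> miss, prune
  N10 x:[19,57] y:[88/3,98/3] z:[43/3,61/3] -> miss, prune

Visited [0, 3, 4, 6, 10]. Tests: 5 box, 1 leaf. Nearest: P6.

== RESULT ==
6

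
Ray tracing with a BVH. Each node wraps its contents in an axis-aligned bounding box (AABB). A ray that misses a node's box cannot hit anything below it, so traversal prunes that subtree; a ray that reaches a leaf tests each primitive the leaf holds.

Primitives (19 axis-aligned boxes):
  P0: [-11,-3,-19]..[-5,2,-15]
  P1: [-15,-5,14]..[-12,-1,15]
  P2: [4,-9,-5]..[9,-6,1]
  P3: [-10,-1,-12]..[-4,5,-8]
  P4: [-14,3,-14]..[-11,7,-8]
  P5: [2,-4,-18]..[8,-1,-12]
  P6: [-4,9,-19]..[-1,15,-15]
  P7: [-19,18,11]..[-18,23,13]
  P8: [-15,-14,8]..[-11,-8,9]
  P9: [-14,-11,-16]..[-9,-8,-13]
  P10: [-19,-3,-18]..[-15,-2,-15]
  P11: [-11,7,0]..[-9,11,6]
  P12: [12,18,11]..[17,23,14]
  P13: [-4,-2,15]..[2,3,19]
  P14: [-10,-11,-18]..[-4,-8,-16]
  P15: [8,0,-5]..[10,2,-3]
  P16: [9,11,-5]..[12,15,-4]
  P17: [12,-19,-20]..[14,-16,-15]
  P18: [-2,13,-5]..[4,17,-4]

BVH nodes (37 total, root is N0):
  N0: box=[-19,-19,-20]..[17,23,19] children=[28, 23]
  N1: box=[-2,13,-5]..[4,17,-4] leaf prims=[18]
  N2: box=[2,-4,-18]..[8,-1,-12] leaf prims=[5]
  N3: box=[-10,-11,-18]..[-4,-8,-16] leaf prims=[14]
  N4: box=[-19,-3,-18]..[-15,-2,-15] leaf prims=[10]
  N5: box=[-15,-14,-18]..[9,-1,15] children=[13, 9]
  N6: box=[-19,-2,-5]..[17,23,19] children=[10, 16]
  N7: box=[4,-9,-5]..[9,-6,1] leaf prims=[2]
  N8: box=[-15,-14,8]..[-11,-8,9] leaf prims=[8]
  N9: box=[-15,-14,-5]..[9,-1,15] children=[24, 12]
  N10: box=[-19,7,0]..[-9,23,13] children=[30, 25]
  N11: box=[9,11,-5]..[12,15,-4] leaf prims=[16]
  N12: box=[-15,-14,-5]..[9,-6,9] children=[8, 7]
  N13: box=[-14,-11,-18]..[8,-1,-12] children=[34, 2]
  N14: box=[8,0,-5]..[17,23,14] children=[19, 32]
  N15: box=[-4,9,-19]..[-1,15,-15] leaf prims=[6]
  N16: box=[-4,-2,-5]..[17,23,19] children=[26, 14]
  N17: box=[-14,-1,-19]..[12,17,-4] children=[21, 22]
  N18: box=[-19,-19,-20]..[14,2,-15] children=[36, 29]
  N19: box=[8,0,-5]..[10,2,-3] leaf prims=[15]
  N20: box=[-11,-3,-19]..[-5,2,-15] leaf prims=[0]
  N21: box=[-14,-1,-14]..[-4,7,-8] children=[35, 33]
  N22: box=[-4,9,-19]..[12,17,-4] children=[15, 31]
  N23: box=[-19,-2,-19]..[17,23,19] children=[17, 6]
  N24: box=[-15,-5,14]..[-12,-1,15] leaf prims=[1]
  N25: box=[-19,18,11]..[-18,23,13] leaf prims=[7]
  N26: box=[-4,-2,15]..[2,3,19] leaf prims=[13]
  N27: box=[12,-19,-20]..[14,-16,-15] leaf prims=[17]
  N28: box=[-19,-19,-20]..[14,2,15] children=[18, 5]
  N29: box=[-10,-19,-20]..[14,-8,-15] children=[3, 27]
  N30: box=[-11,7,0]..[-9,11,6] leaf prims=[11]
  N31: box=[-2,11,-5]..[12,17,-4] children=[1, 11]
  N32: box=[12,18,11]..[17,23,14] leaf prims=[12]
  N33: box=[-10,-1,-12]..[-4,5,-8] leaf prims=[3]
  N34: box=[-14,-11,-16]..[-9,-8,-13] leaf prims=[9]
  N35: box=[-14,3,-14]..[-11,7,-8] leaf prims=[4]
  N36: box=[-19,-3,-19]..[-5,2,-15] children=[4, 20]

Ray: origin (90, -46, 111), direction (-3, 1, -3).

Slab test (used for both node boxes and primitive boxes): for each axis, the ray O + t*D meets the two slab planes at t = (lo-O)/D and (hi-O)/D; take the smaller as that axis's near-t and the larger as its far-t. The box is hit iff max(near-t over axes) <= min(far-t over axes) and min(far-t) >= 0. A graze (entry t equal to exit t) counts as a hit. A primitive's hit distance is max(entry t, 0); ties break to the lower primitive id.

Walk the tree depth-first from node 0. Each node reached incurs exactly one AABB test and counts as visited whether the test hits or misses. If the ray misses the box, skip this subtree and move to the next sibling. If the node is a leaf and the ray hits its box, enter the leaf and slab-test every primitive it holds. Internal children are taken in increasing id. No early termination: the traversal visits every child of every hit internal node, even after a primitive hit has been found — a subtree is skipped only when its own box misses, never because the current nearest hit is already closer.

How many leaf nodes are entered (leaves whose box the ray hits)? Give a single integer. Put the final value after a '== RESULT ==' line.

Trace the traversal:
N0 x:[73/3,109/3] y:[27,69] z:[92/3,131/3] -> hit [92/3,109/3], descend [23, 28]
  N23 x:[73/3,109/3] y:[44,69] z:[92/3,130/3] -> miss, prune
  N28 x:[76/3,109/3] y:[27,48] z:[32,131/3] -> hit [32,109/3], descend [5, 18]
    N5 x:[27,35] y:[32,45] z:[32,43] -> hit [32,35], descend [9, 13]
      N9 x:[27,35] y:[32,45] z:[32,116/3] -> hit [32,35], descend [12, 24]
        N12 x:[27,35] y:[32,40] z:[34,116/3] -> hit [34,35], descend [7, 8]
          N7 x:[27,86/3] y:[37,40] z:[110/3,116/3] -> miss, prune
          N8 x:[101/3,35] y:[32,38] z:[34,103/3] -> hit [34,103/3] leaf, test {P8@t=34}
        N24 x:[34,35] y:[41,45] z:[32,97/3] -> miss, prune
      N13 x:[82/3,104/3] y:[35,45] z:[41,43] -> miss, prune
    N18 x:[76/3,109/3] y:[27,48] z:[42,131/3] -> miss, prune

order=[0, 23, 28, 5, 9, 12, 7, 8, 24, 13, 18]  |boxes|=11  |leaves|=1  hit=P8

== RESULT ==
1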